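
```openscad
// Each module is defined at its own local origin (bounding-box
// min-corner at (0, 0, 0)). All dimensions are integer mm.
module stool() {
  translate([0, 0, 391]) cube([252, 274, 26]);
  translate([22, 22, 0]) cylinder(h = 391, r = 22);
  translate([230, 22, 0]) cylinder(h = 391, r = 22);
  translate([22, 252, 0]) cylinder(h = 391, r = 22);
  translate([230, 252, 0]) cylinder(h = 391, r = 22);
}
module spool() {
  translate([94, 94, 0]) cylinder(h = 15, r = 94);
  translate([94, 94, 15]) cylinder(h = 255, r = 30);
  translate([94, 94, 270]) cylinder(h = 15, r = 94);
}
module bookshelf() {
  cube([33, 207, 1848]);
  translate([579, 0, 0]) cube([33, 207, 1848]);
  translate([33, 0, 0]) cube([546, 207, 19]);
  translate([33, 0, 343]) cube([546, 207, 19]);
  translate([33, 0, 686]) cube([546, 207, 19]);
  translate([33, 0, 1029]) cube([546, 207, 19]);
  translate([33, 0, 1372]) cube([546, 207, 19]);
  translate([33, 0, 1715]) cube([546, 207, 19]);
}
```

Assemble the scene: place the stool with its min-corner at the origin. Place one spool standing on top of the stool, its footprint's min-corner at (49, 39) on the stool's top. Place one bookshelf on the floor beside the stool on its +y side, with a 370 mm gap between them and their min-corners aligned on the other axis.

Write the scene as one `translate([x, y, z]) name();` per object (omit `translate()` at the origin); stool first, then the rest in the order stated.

stool();
translate([49, 39, 417]) spool();
translate([0, 644, 0]) bookshelf();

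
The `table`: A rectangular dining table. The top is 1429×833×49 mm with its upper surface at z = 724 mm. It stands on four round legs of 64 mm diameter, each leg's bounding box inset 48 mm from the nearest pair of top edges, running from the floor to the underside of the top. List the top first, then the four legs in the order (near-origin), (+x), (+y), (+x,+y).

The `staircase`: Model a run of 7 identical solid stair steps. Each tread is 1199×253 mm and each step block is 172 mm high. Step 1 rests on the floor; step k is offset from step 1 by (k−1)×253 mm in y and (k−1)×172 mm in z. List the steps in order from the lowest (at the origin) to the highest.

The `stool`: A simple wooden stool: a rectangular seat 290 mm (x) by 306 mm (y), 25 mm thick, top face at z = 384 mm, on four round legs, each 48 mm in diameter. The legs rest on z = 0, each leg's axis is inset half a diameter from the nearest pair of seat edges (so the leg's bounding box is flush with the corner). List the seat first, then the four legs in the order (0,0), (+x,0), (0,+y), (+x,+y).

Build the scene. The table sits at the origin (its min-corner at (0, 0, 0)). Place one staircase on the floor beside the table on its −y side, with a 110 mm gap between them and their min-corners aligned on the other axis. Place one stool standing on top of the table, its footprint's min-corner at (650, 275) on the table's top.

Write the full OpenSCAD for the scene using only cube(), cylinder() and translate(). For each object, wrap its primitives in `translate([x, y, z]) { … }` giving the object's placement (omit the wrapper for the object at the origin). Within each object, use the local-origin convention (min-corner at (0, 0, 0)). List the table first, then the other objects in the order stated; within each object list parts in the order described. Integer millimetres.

translate([0, 0, 675]) cube([1429, 833, 49]);
translate([80, 80, 0]) cylinder(h = 675, r = 32);
translate([1349, 80, 0]) cylinder(h = 675, r = 32);
translate([80, 753, 0]) cylinder(h = 675, r = 32);
translate([1349, 753, 0]) cylinder(h = 675, r = 32);
translate([0, -1881, 0]) {
  cube([1199, 253, 172]);
  translate([0, 253, 172]) cube([1199, 253, 172]);
  translate([0, 506, 344]) cube([1199, 253, 172]);
  translate([0, 759, 516]) cube([1199, 253, 172]);
  translate([0, 1012, 688]) cube([1199, 253, 172]);
  translate([0, 1265, 860]) cube([1199, 253, 172]);
  translate([0, 1518, 1032]) cube([1199, 253, 172]);
}
translate([650, 275, 724]) {
  translate([0, 0, 359]) cube([290, 306, 25]);
  translate([24, 24, 0]) cylinder(h = 359, r = 24);
  translate([266, 24, 0]) cylinder(h = 359, r = 24);
  translate([24, 282, 0]) cylinder(h = 359, r = 24);
  translate([266, 282, 0]) cylinder(h = 359, r = 24);
}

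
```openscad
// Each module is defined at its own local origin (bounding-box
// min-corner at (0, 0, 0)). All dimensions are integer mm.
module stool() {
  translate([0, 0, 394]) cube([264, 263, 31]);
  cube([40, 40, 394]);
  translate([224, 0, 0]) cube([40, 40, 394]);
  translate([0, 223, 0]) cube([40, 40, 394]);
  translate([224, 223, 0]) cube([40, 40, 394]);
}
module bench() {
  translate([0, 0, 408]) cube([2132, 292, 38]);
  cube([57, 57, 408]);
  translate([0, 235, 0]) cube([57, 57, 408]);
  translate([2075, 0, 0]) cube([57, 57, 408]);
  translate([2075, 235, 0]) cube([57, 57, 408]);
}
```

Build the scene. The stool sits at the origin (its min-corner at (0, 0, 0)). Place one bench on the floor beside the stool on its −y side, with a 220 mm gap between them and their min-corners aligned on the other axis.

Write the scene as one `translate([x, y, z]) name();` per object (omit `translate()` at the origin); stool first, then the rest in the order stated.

stool();
translate([0, -512, 0]) bench();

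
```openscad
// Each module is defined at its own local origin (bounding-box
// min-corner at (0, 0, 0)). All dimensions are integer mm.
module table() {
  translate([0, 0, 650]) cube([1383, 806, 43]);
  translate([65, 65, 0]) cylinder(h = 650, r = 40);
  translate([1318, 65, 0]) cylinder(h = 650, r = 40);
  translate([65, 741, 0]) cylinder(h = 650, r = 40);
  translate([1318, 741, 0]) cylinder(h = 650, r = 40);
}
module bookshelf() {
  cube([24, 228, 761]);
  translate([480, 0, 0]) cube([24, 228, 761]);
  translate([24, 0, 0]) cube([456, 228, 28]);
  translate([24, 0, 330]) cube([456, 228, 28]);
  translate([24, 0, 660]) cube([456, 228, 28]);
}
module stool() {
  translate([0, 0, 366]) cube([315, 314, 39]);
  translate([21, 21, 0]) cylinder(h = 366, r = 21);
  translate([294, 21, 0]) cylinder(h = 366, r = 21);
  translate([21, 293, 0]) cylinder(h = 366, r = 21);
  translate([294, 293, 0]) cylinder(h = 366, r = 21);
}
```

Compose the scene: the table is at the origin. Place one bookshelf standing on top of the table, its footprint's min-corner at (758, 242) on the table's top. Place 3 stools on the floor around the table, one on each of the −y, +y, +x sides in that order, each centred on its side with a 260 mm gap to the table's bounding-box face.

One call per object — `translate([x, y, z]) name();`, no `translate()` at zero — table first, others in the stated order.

table();
translate([758, 242, 693]) bookshelf();
translate([534, -574, 0]) stool();
translate([534, 1066, 0]) stool();
translate([1643, 246, 0]) stool();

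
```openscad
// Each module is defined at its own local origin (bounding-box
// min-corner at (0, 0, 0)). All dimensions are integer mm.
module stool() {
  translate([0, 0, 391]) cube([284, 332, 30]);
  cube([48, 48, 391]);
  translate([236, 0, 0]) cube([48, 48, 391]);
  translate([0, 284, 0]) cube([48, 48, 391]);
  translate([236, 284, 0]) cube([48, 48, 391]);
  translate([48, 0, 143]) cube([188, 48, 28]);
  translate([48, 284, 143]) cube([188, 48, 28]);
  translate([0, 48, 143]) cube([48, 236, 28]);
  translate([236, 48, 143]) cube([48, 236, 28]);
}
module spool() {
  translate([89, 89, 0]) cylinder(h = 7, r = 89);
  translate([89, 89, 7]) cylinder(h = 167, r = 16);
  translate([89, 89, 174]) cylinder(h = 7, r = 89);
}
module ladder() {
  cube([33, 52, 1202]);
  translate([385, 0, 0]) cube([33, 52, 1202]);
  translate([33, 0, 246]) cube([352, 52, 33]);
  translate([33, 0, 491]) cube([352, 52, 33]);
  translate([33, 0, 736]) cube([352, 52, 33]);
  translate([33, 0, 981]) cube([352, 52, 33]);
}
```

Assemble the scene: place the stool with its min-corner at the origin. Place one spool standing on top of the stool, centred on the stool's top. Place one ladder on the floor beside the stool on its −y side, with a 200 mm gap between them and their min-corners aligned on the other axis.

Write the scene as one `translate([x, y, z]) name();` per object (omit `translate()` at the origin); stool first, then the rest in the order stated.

stool();
translate([53, 77, 421]) spool();
translate([0, -252, 0]) ladder();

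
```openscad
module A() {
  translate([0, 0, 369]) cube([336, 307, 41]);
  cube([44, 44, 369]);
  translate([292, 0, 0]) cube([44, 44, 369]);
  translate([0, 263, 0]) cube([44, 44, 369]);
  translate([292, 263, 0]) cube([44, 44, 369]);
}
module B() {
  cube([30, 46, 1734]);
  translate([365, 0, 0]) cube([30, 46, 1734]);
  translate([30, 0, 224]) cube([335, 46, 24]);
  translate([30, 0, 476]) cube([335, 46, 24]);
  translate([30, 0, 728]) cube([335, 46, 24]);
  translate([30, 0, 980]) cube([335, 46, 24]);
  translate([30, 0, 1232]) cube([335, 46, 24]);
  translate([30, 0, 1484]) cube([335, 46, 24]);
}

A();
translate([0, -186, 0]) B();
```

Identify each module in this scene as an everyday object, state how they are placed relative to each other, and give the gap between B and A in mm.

A is a stool. B is a ladder. The ladder is on the floor beside the stool on its −y side. The gap between the ladder and the stool is 140 mm.

The ladder's nearest face is 140 mm from the stool's −y face.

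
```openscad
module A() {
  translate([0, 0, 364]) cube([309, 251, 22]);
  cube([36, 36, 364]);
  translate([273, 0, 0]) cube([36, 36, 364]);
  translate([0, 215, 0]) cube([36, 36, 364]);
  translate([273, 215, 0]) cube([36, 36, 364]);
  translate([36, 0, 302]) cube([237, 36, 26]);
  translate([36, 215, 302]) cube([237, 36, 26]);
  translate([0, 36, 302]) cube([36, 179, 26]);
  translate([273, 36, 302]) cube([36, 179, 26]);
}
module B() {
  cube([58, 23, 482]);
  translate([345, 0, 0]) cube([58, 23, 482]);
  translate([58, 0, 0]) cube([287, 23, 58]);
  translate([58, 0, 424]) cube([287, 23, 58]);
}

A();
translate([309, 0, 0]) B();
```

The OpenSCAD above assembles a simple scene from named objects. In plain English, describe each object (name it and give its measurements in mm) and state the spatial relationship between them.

A is a simple wooden stool: a rectangular seat 309 mm (x) by 251 mm (y), 22 mm thick, top face at z = 386 mm, on four square legs, each 36×36 mm in cross-section. The legs rest on z = 0, each flush with a corner of the seat. Four stretchers, 36 mm wide and 26 mm tall, connect adjacent legs with their undersides at z = 302 mm, each running between the inner faces of the legs it joins and aligned with the legs' outer faces on the other axis.

B is a picture frame with a 287×366 mm rectangular opening (x by z) and a uniform 58 mm border on every side. Frame depth is 23 mm along y. It is built from two vertical stiles running the full outside height and two horizontal rails spanning the gap between the stiles.

The picture frame is against the stool's +x side, with their −y faces flush.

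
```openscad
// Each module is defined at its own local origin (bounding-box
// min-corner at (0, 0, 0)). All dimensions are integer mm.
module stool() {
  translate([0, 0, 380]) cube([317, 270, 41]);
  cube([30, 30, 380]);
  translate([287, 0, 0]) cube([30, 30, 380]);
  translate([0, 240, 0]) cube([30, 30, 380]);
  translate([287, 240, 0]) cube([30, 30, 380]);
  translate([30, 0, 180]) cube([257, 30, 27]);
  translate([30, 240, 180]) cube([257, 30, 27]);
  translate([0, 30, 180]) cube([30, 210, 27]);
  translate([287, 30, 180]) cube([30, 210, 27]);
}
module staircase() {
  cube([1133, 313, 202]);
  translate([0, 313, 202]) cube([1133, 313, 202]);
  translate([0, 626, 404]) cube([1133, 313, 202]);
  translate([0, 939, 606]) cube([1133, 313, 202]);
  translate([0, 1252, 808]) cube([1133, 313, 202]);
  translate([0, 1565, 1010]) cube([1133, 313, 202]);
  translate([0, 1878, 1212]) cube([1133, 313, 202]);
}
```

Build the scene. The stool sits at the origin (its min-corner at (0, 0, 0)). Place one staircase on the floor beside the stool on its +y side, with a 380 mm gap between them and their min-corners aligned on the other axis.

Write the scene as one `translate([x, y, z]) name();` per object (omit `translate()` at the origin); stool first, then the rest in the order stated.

stool();
translate([0, 650, 0]) staircase();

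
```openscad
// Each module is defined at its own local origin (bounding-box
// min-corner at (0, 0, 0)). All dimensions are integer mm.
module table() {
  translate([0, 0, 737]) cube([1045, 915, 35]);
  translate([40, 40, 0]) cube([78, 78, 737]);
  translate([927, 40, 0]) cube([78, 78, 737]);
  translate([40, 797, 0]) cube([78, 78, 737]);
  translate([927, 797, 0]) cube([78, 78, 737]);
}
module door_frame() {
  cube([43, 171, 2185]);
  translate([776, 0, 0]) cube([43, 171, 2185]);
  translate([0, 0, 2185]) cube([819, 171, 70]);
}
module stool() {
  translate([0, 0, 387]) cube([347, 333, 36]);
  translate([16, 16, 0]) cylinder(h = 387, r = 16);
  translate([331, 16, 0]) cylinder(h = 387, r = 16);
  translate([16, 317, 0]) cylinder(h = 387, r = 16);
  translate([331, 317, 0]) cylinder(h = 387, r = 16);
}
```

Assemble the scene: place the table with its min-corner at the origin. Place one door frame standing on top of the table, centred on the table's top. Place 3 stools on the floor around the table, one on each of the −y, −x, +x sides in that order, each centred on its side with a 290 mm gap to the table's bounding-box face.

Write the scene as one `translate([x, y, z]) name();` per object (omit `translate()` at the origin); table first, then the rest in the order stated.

table();
translate([113, 372, 772]) door_frame();
translate([349, -623, 0]) stool();
translate([-637, 291, 0]) stool();
translate([1335, 291, 0]) stool();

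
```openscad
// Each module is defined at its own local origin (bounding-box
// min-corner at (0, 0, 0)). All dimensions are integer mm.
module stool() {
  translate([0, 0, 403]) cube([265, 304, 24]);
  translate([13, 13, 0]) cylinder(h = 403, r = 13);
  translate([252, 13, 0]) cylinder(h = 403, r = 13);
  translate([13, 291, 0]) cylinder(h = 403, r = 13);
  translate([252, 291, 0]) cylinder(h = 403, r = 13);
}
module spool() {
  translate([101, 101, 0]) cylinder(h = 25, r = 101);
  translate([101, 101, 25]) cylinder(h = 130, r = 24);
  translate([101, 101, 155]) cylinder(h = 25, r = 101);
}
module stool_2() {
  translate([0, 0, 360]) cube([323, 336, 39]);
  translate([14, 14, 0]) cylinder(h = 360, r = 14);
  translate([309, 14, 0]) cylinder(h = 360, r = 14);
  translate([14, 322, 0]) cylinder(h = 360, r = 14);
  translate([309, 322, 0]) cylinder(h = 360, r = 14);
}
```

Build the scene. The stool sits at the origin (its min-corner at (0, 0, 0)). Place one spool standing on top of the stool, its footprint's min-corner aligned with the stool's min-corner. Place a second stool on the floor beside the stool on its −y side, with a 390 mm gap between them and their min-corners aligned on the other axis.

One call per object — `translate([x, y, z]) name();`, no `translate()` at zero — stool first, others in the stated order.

stool();
translate([0, 0, 427]) spool();
translate([0, -726, 0]) stool_2();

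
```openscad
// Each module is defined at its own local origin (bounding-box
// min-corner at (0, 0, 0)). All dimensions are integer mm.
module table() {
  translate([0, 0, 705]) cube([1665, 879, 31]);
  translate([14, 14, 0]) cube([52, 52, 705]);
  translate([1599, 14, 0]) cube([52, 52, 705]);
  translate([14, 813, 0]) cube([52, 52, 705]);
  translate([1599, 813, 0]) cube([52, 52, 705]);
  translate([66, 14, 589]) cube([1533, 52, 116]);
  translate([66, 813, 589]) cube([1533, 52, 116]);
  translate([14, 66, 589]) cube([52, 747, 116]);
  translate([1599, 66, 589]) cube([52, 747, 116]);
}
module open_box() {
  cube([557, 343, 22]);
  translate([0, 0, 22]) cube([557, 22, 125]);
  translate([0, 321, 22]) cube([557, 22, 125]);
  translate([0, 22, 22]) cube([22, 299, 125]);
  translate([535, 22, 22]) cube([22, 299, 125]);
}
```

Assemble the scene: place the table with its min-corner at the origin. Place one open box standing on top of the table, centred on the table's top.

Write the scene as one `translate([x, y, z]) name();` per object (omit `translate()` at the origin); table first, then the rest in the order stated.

table();
translate([554, 268, 736]) open_box();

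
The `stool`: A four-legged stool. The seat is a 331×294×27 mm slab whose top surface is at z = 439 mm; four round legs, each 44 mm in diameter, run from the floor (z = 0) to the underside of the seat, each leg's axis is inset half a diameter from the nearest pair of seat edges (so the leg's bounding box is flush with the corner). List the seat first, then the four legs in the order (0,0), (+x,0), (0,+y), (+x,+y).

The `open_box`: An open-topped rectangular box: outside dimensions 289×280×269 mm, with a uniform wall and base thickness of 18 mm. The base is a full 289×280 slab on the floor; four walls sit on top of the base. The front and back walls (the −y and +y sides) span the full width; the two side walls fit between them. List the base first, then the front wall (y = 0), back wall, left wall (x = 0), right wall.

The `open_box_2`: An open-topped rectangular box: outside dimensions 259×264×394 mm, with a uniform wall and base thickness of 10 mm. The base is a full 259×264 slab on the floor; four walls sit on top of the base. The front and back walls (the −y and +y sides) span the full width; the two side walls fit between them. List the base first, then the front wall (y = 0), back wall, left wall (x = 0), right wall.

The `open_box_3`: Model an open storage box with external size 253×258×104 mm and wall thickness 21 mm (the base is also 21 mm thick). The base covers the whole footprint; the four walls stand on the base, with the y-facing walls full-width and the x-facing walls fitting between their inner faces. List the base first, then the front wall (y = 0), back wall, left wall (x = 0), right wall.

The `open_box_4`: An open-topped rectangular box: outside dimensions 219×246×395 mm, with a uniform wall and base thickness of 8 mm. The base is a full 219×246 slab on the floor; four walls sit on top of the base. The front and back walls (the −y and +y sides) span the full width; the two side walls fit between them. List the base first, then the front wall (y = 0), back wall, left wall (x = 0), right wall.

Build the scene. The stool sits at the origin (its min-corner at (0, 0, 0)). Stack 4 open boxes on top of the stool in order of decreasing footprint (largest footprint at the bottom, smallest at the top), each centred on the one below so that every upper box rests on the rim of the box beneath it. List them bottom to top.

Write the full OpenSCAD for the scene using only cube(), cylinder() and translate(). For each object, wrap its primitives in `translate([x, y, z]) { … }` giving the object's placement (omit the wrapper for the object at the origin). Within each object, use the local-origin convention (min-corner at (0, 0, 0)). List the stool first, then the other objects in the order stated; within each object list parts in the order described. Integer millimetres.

translate([0, 0, 412]) cube([331, 294, 27]);
translate([22, 22, 0]) cylinder(h = 412, r = 22);
translate([309, 22, 0]) cylinder(h = 412, r = 22);
translate([22, 272, 0]) cylinder(h = 412, r = 22);
translate([309, 272, 0]) cylinder(h = 412, r = 22);
translate([21, 7, 439]) {
  cube([289, 280, 18]);
  translate([0, 0, 18]) cube([289, 18, 251]);
  translate([0, 262, 18]) cube([289, 18, 251]);
  translate([0, 18, 18]) cube([18, 244, 251]);
  translate([271, 18, 18]) cube([18, 244, 251]);
}
translate([36, 15, 708]) {
  cube([259, 264, 10]);
  translate([0, 0, 10]) cube([259, 10, 384]);
  translate([0, 254, 10]) cube([259, 10, 384]);
  translate([0, 10, 10]) cube([10, 244, 384]);
  translate([249, 10, 10]) cube([10, 244, 384]);
}
translate([39, 18, 1102]) {
  cube([253, 258, 21]);
  translate([0, 0, 21]) cube([253, 21, 83]);
  translate([0, 237, 21]) cube([253, 21, 83]);
  translate([0, 21, 21]) cube([21, 216, 83]);
  translate([232, 21, 21]) cube([21, 216, 83]);
}
translate([56, 24, 1206]) {
  cube([219, 246, 8]);
  translate([0, 0, 8]) cube([219, 8, 387]);
  translate([0, 238, 8]) cube([219, 8, 387]);
  translate([0, 8, 8]) cube([8, 230, 387]);
  translate([211, 8, 8]) cube([8, 230, 387]);
}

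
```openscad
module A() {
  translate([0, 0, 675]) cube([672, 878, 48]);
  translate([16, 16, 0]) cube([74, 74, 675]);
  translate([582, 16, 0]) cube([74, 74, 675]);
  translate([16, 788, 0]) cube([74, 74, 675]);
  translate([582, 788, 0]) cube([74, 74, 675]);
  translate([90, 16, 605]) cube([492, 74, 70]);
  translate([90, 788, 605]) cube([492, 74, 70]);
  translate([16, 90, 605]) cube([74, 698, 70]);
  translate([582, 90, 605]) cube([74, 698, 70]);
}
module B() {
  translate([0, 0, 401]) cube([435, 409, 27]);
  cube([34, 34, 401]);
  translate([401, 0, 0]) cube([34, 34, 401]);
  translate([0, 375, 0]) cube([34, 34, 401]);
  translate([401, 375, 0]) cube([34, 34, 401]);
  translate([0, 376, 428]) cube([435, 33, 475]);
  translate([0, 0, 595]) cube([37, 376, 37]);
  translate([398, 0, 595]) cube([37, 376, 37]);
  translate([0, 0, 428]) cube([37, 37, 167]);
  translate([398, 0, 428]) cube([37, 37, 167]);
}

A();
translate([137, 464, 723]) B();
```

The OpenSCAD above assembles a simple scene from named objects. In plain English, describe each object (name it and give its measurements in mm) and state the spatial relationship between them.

A is a rectangular dining table. The top is 672×878×48 mm with its upper surface at z = 723 mm. It stands on four 74×74 mm square legs, each inset 16 mm from the nearest pair of top edges, running from the floor to the underside of the top. Four apron rails, 74 mm thick and 70 mm tall, run between adjacent legs with their top edges flush with the underside of the top and their outer faces flush with the legs' outer faces.

B is a chair: 435×409 mm seat, 27 mm thick, top at z = 428 mm, on four 34 mm square corner legs flush with the seat edges. A 33 mm thick backrest slab spans the full seat width, extending 475 mm above the seat top, its back face flush with the seat's +y edge. Two armrests of 37×37 mm section run along each side from the seat's front edge to the front of the backrest, top faces 204 mm above the seat top and outer faces flush with the seat's x-edges; a 37×37 mm post under the front of each armrest stands on the seat at the front corner.

The chair is on top of the table.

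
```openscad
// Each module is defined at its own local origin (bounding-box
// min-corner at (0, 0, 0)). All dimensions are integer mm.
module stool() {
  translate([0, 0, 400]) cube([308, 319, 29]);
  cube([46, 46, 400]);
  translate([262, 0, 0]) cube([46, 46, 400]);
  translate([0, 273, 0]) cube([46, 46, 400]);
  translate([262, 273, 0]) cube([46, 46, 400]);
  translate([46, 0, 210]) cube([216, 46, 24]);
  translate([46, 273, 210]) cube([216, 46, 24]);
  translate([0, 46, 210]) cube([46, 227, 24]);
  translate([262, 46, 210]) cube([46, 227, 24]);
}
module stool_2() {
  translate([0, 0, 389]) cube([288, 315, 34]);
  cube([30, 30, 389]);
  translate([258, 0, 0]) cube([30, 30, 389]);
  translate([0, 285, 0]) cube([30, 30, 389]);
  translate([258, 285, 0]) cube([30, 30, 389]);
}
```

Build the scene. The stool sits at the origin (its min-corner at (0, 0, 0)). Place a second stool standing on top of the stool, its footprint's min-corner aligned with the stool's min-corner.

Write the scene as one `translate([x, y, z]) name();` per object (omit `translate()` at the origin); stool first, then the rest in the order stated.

stool();
translate([0, 0, 429]) stool_2();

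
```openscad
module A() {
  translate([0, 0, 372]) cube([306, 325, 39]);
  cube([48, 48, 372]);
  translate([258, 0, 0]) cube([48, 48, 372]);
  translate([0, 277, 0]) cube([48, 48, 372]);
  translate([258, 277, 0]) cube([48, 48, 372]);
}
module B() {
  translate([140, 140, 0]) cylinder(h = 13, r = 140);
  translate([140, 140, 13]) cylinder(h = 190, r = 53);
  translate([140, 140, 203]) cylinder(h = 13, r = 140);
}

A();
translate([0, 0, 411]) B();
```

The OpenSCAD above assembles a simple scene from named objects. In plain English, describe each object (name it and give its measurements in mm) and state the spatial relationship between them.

A is a four-legged stool. The seat is a 306×325×39 mm slab whose top surface is at z = 411 mm; four square legs, each 48×48 mm in cross-section, run from the floor (z = 0) to the underside of the seat, each flush with a corner of the seat.

B is a spool: two coaxial disc flanges of radius 140 mm and thickness 13 mm, joined by a core cylinder of radius 53 mm and height 190 mm. The lower flange rests on z = 0 and the three cylinders share a vertical axis.

The spool is on top of the stool.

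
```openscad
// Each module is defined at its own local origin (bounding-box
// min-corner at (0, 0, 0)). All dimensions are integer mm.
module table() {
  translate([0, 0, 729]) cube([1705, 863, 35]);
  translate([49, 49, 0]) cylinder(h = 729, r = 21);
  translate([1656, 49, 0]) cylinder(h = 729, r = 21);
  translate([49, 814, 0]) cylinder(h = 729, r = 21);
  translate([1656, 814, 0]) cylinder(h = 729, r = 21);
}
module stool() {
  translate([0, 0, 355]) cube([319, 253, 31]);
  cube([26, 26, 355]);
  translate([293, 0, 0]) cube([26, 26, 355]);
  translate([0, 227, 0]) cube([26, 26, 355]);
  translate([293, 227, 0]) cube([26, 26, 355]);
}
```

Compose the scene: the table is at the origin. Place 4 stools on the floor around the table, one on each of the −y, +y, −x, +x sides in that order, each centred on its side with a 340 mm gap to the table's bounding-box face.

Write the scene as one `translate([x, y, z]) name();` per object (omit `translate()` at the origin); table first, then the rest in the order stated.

table();
translate([693, -593, 0]) stool();
translate([693, 1203, 0]) stool();
translate([-659, 305, 0]) stool();
translate([2045, 305, 0]) stool();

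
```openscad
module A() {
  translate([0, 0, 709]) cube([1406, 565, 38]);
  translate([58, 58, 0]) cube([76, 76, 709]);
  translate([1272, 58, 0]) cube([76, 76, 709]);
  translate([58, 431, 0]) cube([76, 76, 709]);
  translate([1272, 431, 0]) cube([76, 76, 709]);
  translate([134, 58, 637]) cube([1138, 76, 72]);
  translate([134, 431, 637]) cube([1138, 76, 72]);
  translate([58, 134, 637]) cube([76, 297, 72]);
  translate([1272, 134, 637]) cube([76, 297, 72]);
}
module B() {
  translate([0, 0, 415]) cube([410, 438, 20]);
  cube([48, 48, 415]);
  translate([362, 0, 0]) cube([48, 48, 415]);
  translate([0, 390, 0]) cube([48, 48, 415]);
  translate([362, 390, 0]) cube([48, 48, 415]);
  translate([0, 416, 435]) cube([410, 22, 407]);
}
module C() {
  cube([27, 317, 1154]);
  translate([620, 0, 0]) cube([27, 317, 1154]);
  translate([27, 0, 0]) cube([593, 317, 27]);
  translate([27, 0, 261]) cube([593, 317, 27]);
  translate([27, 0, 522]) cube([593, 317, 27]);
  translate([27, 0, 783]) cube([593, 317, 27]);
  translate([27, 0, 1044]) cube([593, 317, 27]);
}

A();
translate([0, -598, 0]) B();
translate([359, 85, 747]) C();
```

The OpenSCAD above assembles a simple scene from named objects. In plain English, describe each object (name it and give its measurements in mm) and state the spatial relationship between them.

A is a table: top 1406 mm (x) × 565 mm (y), 38 mm thick, upper face at z = 747 mm, on four 76×76 mm square legs, each inset 58 mm from the nearest pair of top edges, running from z = 0 to the bottom of the top. Four apron rails, 76 mm thick and 72 mm tall, run between adjacent legs with their top edges flush with the underside of the top and their outer faces flush with the legs' outer faces.

B is a chair: 410×438 mm seat, 20 mm thick, top at z = 435 mm, on four 48 mm square corner legs flush with the seat edges. A 22 mm thick backrest slab spans the full seat width, extending 407 mm above the seat top, its back face flush with the seat's +y edge.

C is an open bookshelf. Two side panels, each 27 mm thick, 317 mm deep and 1154 mm tall, stand 647 mm apart (outside-to-outside). Between them sit 5 shelves, each 27 mm thick and 317 mm deep, spanning the full gap between the sides. The bottom shelf rests on the floor (its underside at z = 0) and the clear gap between one shelf's top and the next shelf's underside is 234 mm.

The chair is on the floor beside the table on its −y side. The bookshelf is on top of the table.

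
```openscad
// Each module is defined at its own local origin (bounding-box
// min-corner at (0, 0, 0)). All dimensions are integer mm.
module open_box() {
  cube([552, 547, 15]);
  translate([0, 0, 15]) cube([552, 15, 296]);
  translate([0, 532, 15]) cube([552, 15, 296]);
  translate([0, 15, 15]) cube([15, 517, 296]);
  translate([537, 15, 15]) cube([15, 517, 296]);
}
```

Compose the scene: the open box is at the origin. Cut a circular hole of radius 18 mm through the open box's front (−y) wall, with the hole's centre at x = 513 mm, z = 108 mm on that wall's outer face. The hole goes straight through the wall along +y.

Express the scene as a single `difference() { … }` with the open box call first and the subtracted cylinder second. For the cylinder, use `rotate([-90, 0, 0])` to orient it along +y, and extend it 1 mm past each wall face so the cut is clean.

difference() {
  open_box();
  translate([513, -1, 108]) rotate([-90, 0, 0]) cylinder(h = 17, r = 18);
}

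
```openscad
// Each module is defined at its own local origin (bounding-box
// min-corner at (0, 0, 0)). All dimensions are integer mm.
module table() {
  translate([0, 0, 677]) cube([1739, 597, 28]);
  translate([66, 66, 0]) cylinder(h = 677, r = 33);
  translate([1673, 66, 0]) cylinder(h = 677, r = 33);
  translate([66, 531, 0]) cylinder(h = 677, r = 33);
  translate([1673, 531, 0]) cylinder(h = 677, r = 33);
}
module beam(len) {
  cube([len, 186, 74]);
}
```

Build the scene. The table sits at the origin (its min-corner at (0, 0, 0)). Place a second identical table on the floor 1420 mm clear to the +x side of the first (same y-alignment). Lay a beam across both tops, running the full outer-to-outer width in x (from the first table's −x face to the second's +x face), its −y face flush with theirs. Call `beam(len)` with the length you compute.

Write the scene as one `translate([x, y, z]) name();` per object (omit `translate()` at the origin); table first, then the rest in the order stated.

table();
translate([3159, 0, 0]) table();
translate([0, 0, 705]) beam(4898);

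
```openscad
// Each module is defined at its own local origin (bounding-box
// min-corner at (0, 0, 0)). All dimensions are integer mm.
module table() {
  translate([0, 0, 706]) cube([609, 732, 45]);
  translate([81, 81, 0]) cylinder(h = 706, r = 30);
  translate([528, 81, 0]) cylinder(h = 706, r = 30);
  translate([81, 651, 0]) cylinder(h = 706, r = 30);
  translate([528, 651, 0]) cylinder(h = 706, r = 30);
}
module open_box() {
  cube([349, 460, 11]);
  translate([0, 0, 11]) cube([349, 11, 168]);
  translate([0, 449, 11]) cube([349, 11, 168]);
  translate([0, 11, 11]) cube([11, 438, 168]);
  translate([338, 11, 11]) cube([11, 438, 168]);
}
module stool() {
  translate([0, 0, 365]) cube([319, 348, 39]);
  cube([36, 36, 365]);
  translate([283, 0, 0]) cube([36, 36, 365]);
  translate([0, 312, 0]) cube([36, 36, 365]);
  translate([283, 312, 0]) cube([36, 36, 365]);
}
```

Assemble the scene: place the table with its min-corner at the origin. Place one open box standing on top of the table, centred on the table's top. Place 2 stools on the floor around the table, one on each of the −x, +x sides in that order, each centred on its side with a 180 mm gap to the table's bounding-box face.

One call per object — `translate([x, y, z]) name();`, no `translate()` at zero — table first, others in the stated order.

table();
translate([130, 136, 751]) open_box();
translate([-499, 192, 0]) stool();
translate([789, 192, 0]) stool();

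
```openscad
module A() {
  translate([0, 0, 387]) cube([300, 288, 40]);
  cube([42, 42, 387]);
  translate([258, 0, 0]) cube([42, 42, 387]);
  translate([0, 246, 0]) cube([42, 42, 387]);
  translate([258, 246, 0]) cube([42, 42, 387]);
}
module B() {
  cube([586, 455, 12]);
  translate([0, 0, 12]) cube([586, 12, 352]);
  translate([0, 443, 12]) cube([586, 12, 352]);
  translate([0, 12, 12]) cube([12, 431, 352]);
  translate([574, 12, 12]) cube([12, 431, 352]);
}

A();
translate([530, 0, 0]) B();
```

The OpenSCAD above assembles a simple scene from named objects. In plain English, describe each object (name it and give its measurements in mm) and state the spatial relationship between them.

A is a four-legged stool. The seat is 300×288 mm, 40 mm thick, top at z = 427 mm. It stands on four square legs, each 42×42 mm in cross-section, from z = 0 to the seat underside, each flush with a corner of the seat.

B is an open storage box with external size 586×455×364 mm and wall thickness 12 mm (the base is also 12 mm thick). The base covers the whole footprint; the four walls stand on the base, with the y-facing walls full-width and the x-facing walls fitting between their inner faces.

The open box is on the floor beside the stool on its +x side.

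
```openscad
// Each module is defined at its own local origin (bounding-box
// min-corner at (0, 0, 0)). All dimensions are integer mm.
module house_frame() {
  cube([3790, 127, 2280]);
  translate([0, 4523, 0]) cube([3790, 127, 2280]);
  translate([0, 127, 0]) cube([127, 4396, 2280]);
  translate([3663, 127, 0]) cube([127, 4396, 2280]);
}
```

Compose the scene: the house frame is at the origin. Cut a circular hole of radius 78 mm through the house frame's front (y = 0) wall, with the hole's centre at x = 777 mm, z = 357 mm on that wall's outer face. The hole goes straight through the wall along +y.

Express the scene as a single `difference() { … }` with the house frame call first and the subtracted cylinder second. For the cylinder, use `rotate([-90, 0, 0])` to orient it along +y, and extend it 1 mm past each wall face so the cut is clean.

difference() {
  house_frame();
  translate([777, -1, 357]) rotate([-90, 0, 0]) cylinder(h = 129, r = 78);
}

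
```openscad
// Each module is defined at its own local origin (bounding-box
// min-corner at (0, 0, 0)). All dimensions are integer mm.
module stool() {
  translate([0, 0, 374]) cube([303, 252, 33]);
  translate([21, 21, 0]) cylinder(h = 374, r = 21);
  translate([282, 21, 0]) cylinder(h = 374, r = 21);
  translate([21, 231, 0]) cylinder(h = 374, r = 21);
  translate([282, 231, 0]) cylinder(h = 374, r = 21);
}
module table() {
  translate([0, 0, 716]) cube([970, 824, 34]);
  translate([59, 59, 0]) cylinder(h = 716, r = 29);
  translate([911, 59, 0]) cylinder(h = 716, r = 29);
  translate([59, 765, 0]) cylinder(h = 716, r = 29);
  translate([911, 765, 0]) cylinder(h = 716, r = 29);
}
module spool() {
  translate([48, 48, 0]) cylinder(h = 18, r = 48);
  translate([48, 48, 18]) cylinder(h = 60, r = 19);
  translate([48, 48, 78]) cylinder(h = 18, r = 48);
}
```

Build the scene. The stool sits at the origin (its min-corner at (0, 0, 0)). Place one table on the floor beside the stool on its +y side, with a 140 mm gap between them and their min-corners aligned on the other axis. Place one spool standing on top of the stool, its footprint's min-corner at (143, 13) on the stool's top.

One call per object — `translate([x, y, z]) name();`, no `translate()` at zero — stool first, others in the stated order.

stool();
translate([0, 392, 0]) table();
translate([143, 13, 407]) spool();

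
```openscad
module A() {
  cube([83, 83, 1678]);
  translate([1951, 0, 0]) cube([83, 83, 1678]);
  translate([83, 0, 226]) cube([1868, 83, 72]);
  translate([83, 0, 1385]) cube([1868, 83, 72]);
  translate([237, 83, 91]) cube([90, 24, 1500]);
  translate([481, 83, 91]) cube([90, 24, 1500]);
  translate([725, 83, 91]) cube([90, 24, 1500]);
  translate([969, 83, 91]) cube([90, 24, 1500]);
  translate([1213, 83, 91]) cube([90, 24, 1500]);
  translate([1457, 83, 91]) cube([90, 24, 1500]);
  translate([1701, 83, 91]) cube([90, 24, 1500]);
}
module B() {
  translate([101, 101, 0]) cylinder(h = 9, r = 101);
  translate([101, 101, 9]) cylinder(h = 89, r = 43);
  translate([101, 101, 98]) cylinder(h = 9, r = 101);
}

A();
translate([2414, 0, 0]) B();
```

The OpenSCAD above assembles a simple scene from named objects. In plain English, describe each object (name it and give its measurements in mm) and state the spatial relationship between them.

A is a fence section. Two 83×83 mm posts, 1678 mm tall, stand on the floor with a clear span of 1868 mm between their inner faces. Two horizontal rails of 83×72 mm section span the gap between the posts with their undersides at z = 226 mm and z = 1385 mm, flush with the posts' −y face. 7 pickets, each 90 mm wide, 24 mm thick and 1500 mm tall, are fixed to the +y face of the rails with their bottoms at z = 91 mm, evenly spaced across the span with equal gaps (rounded down to the nearest mm) at the −x end and between each pair — any rounding remainder accumulates at the +x end.

B is a spool: two coaxial disc flanges of radius 101 mm and thickness 9 mm, joined by a core cylinder of radius 43 mm and height 89 mm. The lower flange rests on z = 0 and the three cylinders share a vertical axis.

The spool is on the floor beside the fence section on its +x side.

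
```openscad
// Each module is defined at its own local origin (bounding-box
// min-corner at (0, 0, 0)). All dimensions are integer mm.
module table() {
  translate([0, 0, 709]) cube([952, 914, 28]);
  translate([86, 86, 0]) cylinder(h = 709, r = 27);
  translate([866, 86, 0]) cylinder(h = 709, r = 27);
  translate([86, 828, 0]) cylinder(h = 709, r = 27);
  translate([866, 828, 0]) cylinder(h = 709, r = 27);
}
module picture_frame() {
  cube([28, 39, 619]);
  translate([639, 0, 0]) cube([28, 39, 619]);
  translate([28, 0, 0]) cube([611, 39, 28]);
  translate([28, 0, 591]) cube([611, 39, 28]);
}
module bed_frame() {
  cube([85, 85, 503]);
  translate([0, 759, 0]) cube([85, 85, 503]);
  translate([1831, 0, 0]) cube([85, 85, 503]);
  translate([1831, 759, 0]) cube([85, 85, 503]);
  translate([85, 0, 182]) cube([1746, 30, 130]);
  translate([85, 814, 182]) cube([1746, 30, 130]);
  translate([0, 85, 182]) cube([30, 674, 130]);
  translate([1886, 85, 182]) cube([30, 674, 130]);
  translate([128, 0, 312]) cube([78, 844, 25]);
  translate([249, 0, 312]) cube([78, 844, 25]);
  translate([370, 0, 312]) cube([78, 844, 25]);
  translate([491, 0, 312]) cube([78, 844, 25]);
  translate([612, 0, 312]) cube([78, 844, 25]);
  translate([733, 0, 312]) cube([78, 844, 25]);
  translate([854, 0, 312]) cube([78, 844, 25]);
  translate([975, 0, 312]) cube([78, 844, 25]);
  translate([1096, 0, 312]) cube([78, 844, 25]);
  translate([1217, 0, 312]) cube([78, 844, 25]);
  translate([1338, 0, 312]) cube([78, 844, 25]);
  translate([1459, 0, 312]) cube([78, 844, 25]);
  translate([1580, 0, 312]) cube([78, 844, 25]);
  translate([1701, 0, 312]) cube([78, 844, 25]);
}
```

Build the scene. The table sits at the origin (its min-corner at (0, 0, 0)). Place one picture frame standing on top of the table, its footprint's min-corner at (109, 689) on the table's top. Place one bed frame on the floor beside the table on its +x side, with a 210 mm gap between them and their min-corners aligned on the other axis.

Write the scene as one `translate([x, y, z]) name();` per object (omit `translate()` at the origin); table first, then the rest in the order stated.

table();
translate([109, 689, 737]) picture_frame();
translate([1162, 0, 0]) bed_frame();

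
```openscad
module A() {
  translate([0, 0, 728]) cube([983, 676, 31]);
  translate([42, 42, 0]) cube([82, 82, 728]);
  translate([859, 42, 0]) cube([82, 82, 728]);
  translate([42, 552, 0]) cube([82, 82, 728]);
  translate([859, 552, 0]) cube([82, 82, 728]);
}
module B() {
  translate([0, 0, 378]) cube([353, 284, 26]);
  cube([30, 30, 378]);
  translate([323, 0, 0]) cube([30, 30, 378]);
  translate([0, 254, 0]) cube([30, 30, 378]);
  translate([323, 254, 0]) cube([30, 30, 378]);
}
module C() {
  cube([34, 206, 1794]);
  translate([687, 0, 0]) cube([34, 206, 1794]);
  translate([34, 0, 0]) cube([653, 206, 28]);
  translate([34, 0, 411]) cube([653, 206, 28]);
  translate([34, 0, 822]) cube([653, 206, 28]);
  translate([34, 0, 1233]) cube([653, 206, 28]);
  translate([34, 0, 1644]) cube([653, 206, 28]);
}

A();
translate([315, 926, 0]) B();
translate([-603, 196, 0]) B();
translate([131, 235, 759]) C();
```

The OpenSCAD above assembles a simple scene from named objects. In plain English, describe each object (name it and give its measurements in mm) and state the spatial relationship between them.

A is a table: top 983 mm (x) × 676 mm (y), 31 mm thick, upper face at z = 759 mm, on four 82×82 mm square legs, each inset 42 mm from the nearest pair of top edges, running from z = 0 to the bottom of the top.

B is a four-legged stool. The seat is a 353×284×26 mm slab whose top surface is at z = 404 mm; four square legs, each 30×30 mm in cross-section, run from the floor (z = 0) to the underside of the seat, each flush with a corner of the seat.

C is an open bookshelf. Two side panels, each 34 mm thick, 206 mm deep and 1794 mm tall, stand 721 mm apart (outside-to-outside). Between them sit 5 shelves, each 28 mm thick and 206 mm deep, spanning the full gap between the sides. The bottom shelf rests on the floor (its underside at z = 0) and the clear gap between one shelf's top and the next shelf's underside is 383 mm.

Two stools sit around the table at the +y, −x sides. The bookshelf is on top of the table, centred.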